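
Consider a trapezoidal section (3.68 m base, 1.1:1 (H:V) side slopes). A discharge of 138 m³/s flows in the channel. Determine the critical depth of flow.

At critical depth, Q² T / (g A³) = 1, i.e. A³/T = Q²/g = 138²/9.81 = 1941.
Try y = 4.34 m: A³/T = 3734 — too large.
Try y = 3.02 m: A³/T = 915.9 — too small.
Try y = 3.67 m: A³/T = 1933 — ≈ 1941.

y_c = 3.67 m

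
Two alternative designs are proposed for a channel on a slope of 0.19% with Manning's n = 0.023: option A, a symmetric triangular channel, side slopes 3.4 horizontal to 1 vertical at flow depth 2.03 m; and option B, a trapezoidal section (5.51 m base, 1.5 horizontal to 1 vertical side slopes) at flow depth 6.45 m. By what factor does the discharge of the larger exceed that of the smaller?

16.1

Channel A: For a triangular section with side slope z = 3.4: A = zy² = 3.4×2.03² = 14.01 m²; P = 2y√(1+z²) = 2×2.03×3.544 = 14.39 m. Hydraulic radius R = A/P = 14.01/14.39 = 0.9738 m. Q_A = (1/0.023)·14.01·0.9738^(2/3)·√0.0019 = 26.09 m³/s.
Channel B: With bottom width b = 5.51 m and side slope z = 1.5: A = (b + zy)y = (5.51 + 1.5×6.45)×6.45 = 97.94 m²; P = b + 2y√(1+z²) = 5.51 + 2×6.45×1.803 = 28.77 m. Hydraulic radius R = A/P = 97.94/28.77 = 3.405 m. Q_B = (1/0.023)·97.94·3.405^(2/3)·√0.0019 = 420.1 m³/s.
The larger discharge is 420.1 m³/s and the smaller is 26.09 m³/s; the ratio is 16.1.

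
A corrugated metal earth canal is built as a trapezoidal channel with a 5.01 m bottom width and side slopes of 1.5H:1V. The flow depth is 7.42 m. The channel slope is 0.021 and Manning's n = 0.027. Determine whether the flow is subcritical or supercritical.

With bottom width b = 5.01 m and side slope z = 1.5: A = (b + zy)y = (5.01 + 1.5×7.42)×7.42 = 119.8 m²; P = b + 2y√(1+z²) = 5.01 + 2×7.42×1.803 = 31.76 m.
Hydraulic radius R = A/P = 119.8/31.76 = 3.77 m.
V = (1/n) R^(2/3) √S = (1/0.027) × 3.77^(2/3) × √0.021 = 13 m/s. Hydraulic depth D_h = A/T = 119.8/27.27 = 4.392 m.
Froude number Fr = V/√(g·D_h) = 13/√(9.81×4.392) = 1.98, which is greater than 1, so the flow is supercritical.

supercritical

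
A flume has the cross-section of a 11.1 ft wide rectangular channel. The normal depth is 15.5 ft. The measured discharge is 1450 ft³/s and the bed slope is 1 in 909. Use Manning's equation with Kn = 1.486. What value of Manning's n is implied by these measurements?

n = 0.0149

Flow area A = b·y = 11.1 × 15.5 = 172 ft². Wetted perimeter P = b + 2y = 11.1 + 2×15.5 = 42.1 ft.
Hydraulic radius R = A/P = 172/42.1 = 4.087 ft.
Rearranging Manning's equation: n = (1.486/Q) A R^(2/3) S^(1/2) = (1.486/1450) × 172 × 4.087^(2/3) × √0.0011 = 0.0149.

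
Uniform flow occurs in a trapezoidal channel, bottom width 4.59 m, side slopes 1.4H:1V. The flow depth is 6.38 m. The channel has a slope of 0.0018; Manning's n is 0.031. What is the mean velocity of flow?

With bottom width b = 4.59 m and side slope z = 1.4: A = (b + zy)y = (4.59 + 1.4×6.38)×6.38 = 86.27 m²; P = b + 2y√(1+z²) = 4.59 + 2×6.38×1.72 = 26.54 m.
Hydraulic radius R = A/P = 86.27/26.54 = 3.25 m.
From Manning's equation, V = (1/n) R^(2/3) S^(1/2) = (1/0.031) × 3.25^(2/3) × 0.0018^(1/2) = 3 m/s.

V = 3 m/s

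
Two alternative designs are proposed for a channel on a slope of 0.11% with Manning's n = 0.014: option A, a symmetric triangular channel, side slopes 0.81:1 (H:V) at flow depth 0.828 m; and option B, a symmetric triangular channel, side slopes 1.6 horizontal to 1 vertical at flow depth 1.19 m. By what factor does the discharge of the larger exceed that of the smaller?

6.34

Channel A: For a triangular section with side slope z = 0.81: A = zy² = 0.81×0.828² = 0.5553 m²; P = 2y√(1+z²) = 2×0.828×1.287 = 2.131 m. Hydraulic radius R = A/P = 0.5553/2.131 = 0.2606 m. Q_A = (1/0.014)·0.5553·0.2606^(2/3)·√0.0011 = 0.5367 m³/s.
Channel B: For a triangular section with side slope z = 1.6: A = zy² = 1.6×1.19² = 2.266 m²; P = 2y√(1+z²) = 2×1.19×1.887 = 4.491 m. Hydraulic radius R = A/P = 2.266/4.491 = 0.5046 m. Q_B = (1/0.014)·2.266·0.5046^(2/3)·√0.0011 = 3.402 m³/s.
The larger discharge is 3.402 m³/s and the smaller is 0.5367 m³/s; the ratio is 6.34.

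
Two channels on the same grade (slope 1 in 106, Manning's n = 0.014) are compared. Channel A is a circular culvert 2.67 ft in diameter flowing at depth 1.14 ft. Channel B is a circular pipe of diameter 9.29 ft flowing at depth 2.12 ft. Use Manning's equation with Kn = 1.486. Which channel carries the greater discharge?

channel B

Channel A: For a circular section of diameter D = 2.67 ft at depth y = 1.14 ft, the central angle is θ = 2 arccos(1 − 2y/D) = 2.848 rad. Then A = (D²/8)(θ − sin θ) = 2.281 ft² and P = Dθ/2 = 3.803 ft. Hydraulic radius R = A/P = 2.281/3.803 = 0.5998 ft. Q_A = (1.486/0.014)·2.281·0.5998^(2/3)·√0.009434 = 16.72 ft³/s.
Channel B: For a circular section of diameter D = 9.29 ft at depth y = 2.12 ft, the central angle is θ = 2 arccos(1 − 2y/D) = 1.992 rad. Then A = (D²/8)(θ − sin θ) = 11.65 ft² and P = Dθ/2 = 9.254 ft. Hydraulic radius R = A/P = 11.65/9.254 = 1.259 ft. Q_B = (1.486/0.014)·11.65·1.259^(2/3)·√0.009434 = 140 ft³/s.
Q_A = 16.72 ft³/s vs Q_B = 140 ft³/s, so channel B carries more.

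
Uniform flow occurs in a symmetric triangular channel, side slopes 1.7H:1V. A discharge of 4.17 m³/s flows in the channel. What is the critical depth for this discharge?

At critical depth, Q² T / (g A³) = 1, i.e. A³/T = Q²/g = 4.17²/9.81 = 1.773.
Try y = 1.31 m: A³/T = 5.575 — high.
Try y = 0.89 m: A³/T = 0.8069 — low.
Try y = 1.04 m: A³/T = 1.758 — ≈ 1.773.

y_c = 1.04 m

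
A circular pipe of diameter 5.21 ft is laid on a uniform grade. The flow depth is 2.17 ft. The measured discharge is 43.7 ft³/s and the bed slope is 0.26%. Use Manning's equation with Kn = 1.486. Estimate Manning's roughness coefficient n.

n = 0.016

For a circular section of diameter D = 5.21 ft at depth y = 2.17 ft, the central angle is θ = 2 arccos(1 − 2y/D) = 2.806 rad. Then A = (D²/8)(θ − sin θ) = 8.404 ft² and P = Dθ/2 = 7.31 ft.
Hydraulic radius R = A/P = 8.404/7.31 = 1.15 ft.
Rearranging Manning's equation: n = (1.486/Q) A R^(2/3) S^(1/2) = (1.486/43.7) × 8.404 × 1.15^(2/3) × √0.0026 = 0.016.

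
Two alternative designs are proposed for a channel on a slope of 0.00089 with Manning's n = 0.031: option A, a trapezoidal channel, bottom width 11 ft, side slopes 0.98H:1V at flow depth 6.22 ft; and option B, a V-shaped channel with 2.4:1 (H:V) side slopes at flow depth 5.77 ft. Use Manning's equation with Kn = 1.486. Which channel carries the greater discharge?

Channel A: With bottom width b = 11 ft and side slope z = 0.98: A = (b + zy)y = (11 + 0.98×6.22)×6.22 = 106.3 ft²; P = b + 2y√(1+z²) = 11 + 2×6.22×1.4 = 28.42 ft. Hydraulic radius R = A/P = 106.3/28.42 = 3.742 ft. Q_A = (1.486/0.031)·106.3·3.742^(2/3)·√0.00089 = 366.5 ft³/s.
Channel B: For a triangular section with side slope z = 2.4: A = zy² = 2.4×5.77² = 79.9 ft²; P = 2y√(1+z²) = 2×5.77×2.6 = 30 ft. Hydraulic radius R = A/P = 79.9/30 = 2.663 ft. Q_B = (1.486/0.031)·79.9·2.663^(2/3)·√0.00089 = 219.5 ft³/s.
Q_A = 366.5 ft³/s vs Q_B = 219.5 ft³/s, so channel A carries more.

channel A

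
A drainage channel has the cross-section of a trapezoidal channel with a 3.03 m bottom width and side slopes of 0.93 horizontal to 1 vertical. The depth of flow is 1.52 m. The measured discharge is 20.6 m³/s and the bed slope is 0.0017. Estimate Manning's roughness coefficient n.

n = 0.013

With bottom width b = 3.03 m and side slope z = 0.93: A = (b + zy)y = (3.03 + 0.93×1.52)×1.52 = 6.754 m²; P = b + 2y√(1+z²) = 3.03 + 2×1.52×1.366 = 7.181 m.
Hydraulic radius R = A/P = 6.754/7.181 = 0.9405 m.
Rearranging Manning's equation: n = (1/Q) A R^(2/3) S^(1/2) = (1/20.6) × 6.754 × 0.9405^(2/3) × √0.0017 = 0.013.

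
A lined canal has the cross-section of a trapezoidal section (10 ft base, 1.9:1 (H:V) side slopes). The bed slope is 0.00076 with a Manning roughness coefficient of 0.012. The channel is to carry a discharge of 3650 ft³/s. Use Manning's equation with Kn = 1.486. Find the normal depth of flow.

y_n = 10.8 ft

Manning's equation rearranged: A R^(2/3) = nQ / (1.486·√S) = 0.012 × 3650 / (1.486 × √0.00076) = 1069.
At y = 13.4 ft: A R^(2/3) = 1745 — too large.
At y = 8.17 ft: A R^(2/3) = 578.9 — too small.
At y = 10.8 ft: A R^(2/3) = 1070 — close enough.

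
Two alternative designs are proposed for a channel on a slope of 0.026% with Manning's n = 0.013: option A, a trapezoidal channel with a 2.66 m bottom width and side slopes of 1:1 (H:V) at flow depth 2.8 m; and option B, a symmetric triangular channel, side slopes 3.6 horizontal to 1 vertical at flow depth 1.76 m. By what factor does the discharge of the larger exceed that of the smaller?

Channel A: With bottom width b = 2.66 m and side slope z = 1: A = (b + zy)y = (2.66 + 1×2.8)×2.8 = 15.29 m²; P = b + 2y√(1+z²) = 2.66 + 2×2.8×1.414 = 10.58 m. Hydraulic radius R = A/P = 15.29/10.58 = 1.445 m. Q_A = (1/0.013)·15.29·1.445^(2/3)·√0.00026 = 24.24 m³/s.
Channel B: For a triangular section with side slope z = 3.6: A = zy² = 3.6×1.76² = 11.15 m²; P = 2y√(1+z²) = 2×1.76×3.736 = 13.15 m. Hydraulic radius R = A/P = 11.15/13.15 = 0.8479 m. Q_B = (1/0.013)·11.15·0.8479^(2/3)·√0.00026 = 12.39 m³/s.
The larger discharge is 24.24 m³/s and the smaller is 12.39 m³/s; the ratio is 1.96.

1.96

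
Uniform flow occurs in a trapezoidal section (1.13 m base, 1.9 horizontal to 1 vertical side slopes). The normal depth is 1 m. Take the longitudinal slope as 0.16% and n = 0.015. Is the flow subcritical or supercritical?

subcritical

With bottom width b = 1.13 m and side slope z = 1.9: A = (b + zy)y = (1.13 + 1.9×1)×1 = 3.03 m²; P = b + 2y√(1+z²) = 1.13 + 2×1×2.147 = 5.424 m.
Hydraulic radius R = A/P = 3.03/5.424 = 0.5586 m.
V = (1/n) R^(2/3) √S = (1/0.015) × 0.5586^(2/3) × √0.0016 = 1.809 m/s. Hydraulic depth D_h = A/T = 3.03/4.93 = 0.6146 m.
Froude number Fr = V/√(g·D_h) = 1.809/√(9.81×0.6146) = 0.737, which is less than 1, so the flow is subcritical.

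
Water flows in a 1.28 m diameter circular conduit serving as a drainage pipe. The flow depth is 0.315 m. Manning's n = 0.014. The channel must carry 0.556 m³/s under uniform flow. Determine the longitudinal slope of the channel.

For a circular section of diameter D = 1.28 m at depth y = 0.315 m, the central angle is θ = 2 arccos(1 − 2y/D) = 2.076 rad. Then A = (D²/8)(θ − sin θ) = 0.246 m² and P = Dθ/2 = 1.329 m.
Hydraulic radius R = A/P = 0.246/1.329 = 0.1852 m.
From Manning's equation, S = [nQ / (1 A R^(2/3))]² = [0.014 × 0.556 / (1 × 0.246 × 0.1852^(2/3))]² = 0.00948.

S = 0.00948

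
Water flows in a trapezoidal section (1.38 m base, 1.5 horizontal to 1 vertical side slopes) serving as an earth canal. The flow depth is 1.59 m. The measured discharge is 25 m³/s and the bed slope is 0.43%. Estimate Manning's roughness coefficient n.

n = 0.014

With bottom width b = 1.38 m and side slope z = 1.5: A = (b + zy)y = (1.38 + 1.5×1.59)×1.59 = 5.986 m²; P = b + 2y√(1+z²) = 1.38 + 2×1.59×1.803 = 7.113 m.
Hydraulic radius R = A/P = 5.986/7.113 = 0.8416 m.
Rearranging Manning's equation: n = (1/Q) A R^(2/3) S^(1/2) = (1/25) × 5.986 × 0.8416^(2/3) × √0.0043 = 0.014.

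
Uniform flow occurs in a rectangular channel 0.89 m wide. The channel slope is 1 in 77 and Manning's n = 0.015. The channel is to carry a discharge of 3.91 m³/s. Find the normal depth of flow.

y_n = 1.22 m

Manning's equation rearranged: A R^(2/3) = nQ / (1·√S) = 0.015 × 3.91 / (√0.01299) = 0.5147.
Trying y = 1.02 m: A R^(2/3) = 0.4157 — short.
Trying y = 1.34 m: A R^(2/3) = 0.5742 — over.
Trying y = 1.22 m: A R^(2/3) = 0.5144 — close enough.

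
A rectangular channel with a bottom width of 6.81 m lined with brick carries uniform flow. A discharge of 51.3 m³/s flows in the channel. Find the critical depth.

For a rectangular channel, critical depth y_c = (q²/g)^(1/3) where q = Q/b = 51.3/6.81 = 7.533 m²/s.
So y_c = (7.533²/9.81)^(1/3) = 1.8 m.

y_c = 1.8 m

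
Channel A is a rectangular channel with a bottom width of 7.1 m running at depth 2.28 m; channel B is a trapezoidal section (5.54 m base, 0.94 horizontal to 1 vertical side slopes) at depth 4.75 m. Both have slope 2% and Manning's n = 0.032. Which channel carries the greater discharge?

Channel A: Flow area A = b·y = 7.1 × 2.28 = 16.19 m². Wetted perimeter P = b + 2y = 7.1 + 2×2.28 = 11.66 m. Hydraulic radius R = A/P = 16.19/11.66 = 1.388 m. Q_A = (1/0.032)·16.19·1.388^(2/3)·√0.02 = 89.03 m³/s.
Channel B: With bottom width b = 5.54 m and side slope z = 0.94: A = (b + zy)y = (5.54 + 0.94×4.75)×4.75 = 47.52 m²; P = b + 2y√(1+z²) = 5.54 + 2×4.75×1.372 = 18.58 m. Hydraulic radius R = A/P = 47.52/18.58 = 2.558 m. Q_B = (1/0.032)·47.52·2.558^(2/3)·√0.02 = 392.8 m³/s.
Q_A = 89.03 m³/s vs Q_B = 392.8 m³/s, so channel B carries more.

channel B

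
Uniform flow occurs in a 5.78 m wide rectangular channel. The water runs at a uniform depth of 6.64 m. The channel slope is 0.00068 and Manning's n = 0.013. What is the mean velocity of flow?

V = 3.2 m/s

Flow area A = b·y = 5.78 × 6.64 = 38.38 m². Wetted perimeter P = b + 2y = 5.78 + 2×6.64 = 19.06 m.
Hydraulic radius R = A/P = 38.38/19.06 = 2.014 m.
From Manning's equation, V = (1/n) R^(2/3) S^(1/2) = (1/0.013) × 2.014^(2/3) × 0.00068^(1/2) = 3.2 m/s.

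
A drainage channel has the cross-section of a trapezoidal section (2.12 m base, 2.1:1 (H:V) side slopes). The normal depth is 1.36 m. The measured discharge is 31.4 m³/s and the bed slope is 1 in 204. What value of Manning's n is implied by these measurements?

n = 0.013

With bottom width b = 2.12 m and side slope z = 2.1: A = (b + zy)y = (2.12 + 2.1×1.36)×1.36 = 6.767 m²; P = b + 2y√(1+z²) = 2.12 + 2×1.36×2.326 = 8.447 m.
Hydraulic radius R = A/P = 6.767/8.447 = 0.8012 m.
Rearranging Manning's equation: n = (1/Q) A R^(2/3) S^(1/2) = (1/31.4) × 6.767 × 0.8012^(2/3) × √0.004902 = 0.013.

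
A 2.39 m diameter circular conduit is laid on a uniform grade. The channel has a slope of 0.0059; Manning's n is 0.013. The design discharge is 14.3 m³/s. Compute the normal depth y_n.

y_n = 1.56 m

Manning's equation rearranged: A R^(2/3) = nQ / (1·√S) = 0.013 × 14.3 / (√0.0059) = 2.42.
Try y = 1.84 m: A R^(2/3) = 2.989 — high.
Try y = 1.3 m: A R^(2/3) = 1.831 — low.
Try y = 1.56 m: A R^(2/3) = 2.422 — close enough.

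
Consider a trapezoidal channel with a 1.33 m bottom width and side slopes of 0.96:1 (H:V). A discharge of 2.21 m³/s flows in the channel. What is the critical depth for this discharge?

y_c = 0.568 m

At critical depth, Q² T / (g A³) = 1, i.e. A³/T = Q²/g = 2.21²/9.81 = 0.4979.
Trying y = 0.479 m: A³/T = 0.2801 — low.
Trying y = 0.697 m: A³/T = 1.014 — high.
Trying y = 0.568 m: A³/T = 0.4993 — close enough.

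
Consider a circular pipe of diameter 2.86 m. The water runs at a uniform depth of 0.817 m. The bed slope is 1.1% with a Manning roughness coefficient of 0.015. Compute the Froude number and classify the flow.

For a circular section of diameter D = 2.86 m at depth y = 0.817 m, the central angle is θ = 2 arccos(1 − 2y/D) = 2.256 rad. Then A = (D²/8)(θ − sin θ) = 1.514 m² and P = Dθ/2 = 3.225 m.
Hydraulic radius R = A/P = 1.514/3.225 = 0.4695 m.
V = (1/n) R^(2/3) √S = (1/0.015) × 0.4695^(2/3) × √0.011 = 4.224 m/s. Hydraulic depth D_h = A/T = 1.514/2.584 = 0.586 m.
Froude number Fr = V/√(g·D_h) = 4.224/√(9.81×0.586) = 1.76, which is greater than 1, so the flow is supercritical.

supercritical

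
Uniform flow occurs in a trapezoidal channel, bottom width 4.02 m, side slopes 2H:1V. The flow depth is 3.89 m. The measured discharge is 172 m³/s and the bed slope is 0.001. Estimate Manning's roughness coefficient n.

n = 0.014

With bottom width b = 4.02 m and side slope z = 2: A = (b + zy)y = (4.02 + 2×3.89)×3.89 = 45.9 m²; P = b + 2y√(1+z²) = 4.02 + 2×3.89×2.236 = 21.42 m.
Hydraulic radius R = A/P = 45.9/21.42 = 2.143 m.
Rearranging Manning's equation: n = (1/Q) A R^(2/3) S^(1/2) = (1/172) × 45.9 × 2.143^(2/3) × √0.001 = 0.014.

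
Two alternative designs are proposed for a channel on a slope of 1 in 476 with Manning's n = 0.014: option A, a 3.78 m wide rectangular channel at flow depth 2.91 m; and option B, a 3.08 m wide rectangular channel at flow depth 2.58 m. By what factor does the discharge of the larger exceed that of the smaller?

1.55

Channel A: Flow area A = b·y = 3.78 × 2.91 = 11 m². Wetted perimeter P = b + 2y = 3.78 + 2×2.91 = 9.6 m. Hydraulic radius R = A/P = 11/9.6 = 1.146 m. Q_A = (1/0.014)·11·1.146^(2/3)·√0.002101 = 39.43 m³/s.
Channel B: Flow area A = b·y = 3.08 × 2.58 = 7.946 m². Wetted perimeter P = b + 2y = 3.08 + 2×2.58 = 8.24 m. Hydraulic radius R = A/P = 7.946/8.24 = 0.9644 m. Q_B = (1/0.014)·7.946·0.9644^(2/3)·√0.002101 = 25.39 m³/s.
The larger discharge is 39.43 m³/s and the smaller is 25.39 m³/s; the ratio is 1.55.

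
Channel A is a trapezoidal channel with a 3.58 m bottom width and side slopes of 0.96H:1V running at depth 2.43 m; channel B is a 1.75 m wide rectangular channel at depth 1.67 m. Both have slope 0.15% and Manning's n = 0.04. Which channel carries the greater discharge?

channel A

Channel A: With bottom width b = 3.58 m and side slope z = 0.96: A = (b + zy)y = (3.58 + 0.96×2.43)×2.43 = 14.37 m²; P = b + 2y√(1+z²) = 3.58 + 2×2.43×1.386 = 10.32 m. Hydraulic radius R = A/P = 14.37/10.32 = 1.393 m. Q_A = (1/0.04)·14.37·1.393^(2/3)·√0.0015 = 17.35 m³/s.
Channel B: Flow area A = b·y = 1.75 × 1.67 = 2.922 m². Wetted perimeter P = b + 2y = 1.75 + 2×1.67 = 5.09 m. Hydraulic radius R = A/P = 2.922/5.09 = 0.5742 m. Q_B = (1/0.04)·2.922·0.5742^(2/3)·√0.0015 = 1.955 m³/s.
Q_A = 17.35 m³/s vs Q_B = 1.955 m³/s, so channel A carries more.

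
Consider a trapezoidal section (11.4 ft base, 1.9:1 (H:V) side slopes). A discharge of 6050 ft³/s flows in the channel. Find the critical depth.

At critical depth, Q² T / (g A³) = 1, i.e. A³/T = Q²/g = 6050²/32.2 = 1137000.
At y = 14.6 ft: A³/T = 2790000 — too large.
At y = 11.8 ft: A³/T = 1130000 — ≈ 1137000.

y_c = 11.8 ft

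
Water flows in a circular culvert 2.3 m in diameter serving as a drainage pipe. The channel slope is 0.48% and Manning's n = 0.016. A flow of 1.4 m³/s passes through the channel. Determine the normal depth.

y_n = 0.521 m

Manning's equation rearranged: A R^(2/3) = nQ / (1·√S) = 0.016 × 1.4 / (√0.0048) = 0.3233.
At y = 0.468 m: A R^(2/3) = 0.2605 — too small.
At y = 0.521 m: A R^(2/3) = 0.3233 — close enough.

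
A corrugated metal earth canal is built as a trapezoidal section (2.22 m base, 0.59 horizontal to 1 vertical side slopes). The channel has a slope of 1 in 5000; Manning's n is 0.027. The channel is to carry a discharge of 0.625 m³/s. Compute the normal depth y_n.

y_n = 0.724 m

Manning's equation rearranged: A R^(2/3) = nQ / (1·√S) = 0.027 × 0.625 / (√0.0002) = 1.193.
Trying y = 0.848 m: A R^(2/3) = 1.55 — over.
Trying y = 0.508 m: A R^(2/3) = 0.6674 — short.
Trying y = 0.724 m: A R^(2/3) = 1.193 — matches.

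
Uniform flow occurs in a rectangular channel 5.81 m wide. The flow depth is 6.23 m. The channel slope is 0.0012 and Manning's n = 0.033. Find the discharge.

Q = 59.9 m³/s

Flow area A = b·y = 5.81 × 6.23 = 36.2 m². Wetted perimeter P = b + 2y = 5.81 + 2×6.23 = 18.27 m.
Hydraulic radius R = A/P = 36.2/18.27 = 1.981 m.
Manning's equation: Q = (1/n) A R^(2/3) S^(1/2) = (1/0.033) × 36.2 × 1.981^(2/3) × 0.0012^(1/2) = 59.9 m³/s.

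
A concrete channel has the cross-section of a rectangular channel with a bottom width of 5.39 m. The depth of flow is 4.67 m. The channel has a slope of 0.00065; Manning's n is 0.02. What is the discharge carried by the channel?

Flow area A = b·y = 5.39 × 4.67 = 25.17 m². Wetted perimeter P = b + 2y = 5.39 + 2×4.67 = 14.73 m.
Hydraulic radius R = A/P = 25.17/14.73 = 1.709 m.
Manning's equation: Q = (1/n) A R^(2/3) S^(1/2) = (1/0.02) × 25.17 × 1.709^(2/3) × 0.00065^(1/2) = 45.9 m³/s.

Q = 45.9 m³/s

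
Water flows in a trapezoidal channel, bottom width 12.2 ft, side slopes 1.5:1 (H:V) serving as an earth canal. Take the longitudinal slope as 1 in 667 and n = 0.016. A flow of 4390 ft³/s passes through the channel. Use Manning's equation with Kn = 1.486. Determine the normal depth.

Manning's equation rearranged: A R^(2/3) = nQ / (1.486·√S) = 0.016 × 4390 / (1.486 × √0.001499) = 1221.
At y = 10.4 ft: A R^(2/3) = 935.2 — short.
At y = 14.7 ft: A R^(2/3) = 1967 — over.
At y = 11.8 ft: A R^(2/3) = 1222 — matches.

y_n = 11.8 ft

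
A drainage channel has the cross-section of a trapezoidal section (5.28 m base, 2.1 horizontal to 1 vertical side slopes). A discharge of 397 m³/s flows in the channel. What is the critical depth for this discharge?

y_c = 4.82 m

At critical depth, Q² T / (g A³) = 1, i.e. A³/T = Q²/g = 397²/9.81 = 16070.
Try y = 4.32 m: A³/T = 10170 — short.
Try y = 4.82 m: A³/T = 16030 — matches.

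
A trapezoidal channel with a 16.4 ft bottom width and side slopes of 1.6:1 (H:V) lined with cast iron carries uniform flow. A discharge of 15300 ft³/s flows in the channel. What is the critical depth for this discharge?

y_c = 18 ft

At critical depth, Q² T / (g A³) = 1, i.e. A³/T = Q²/g = 15300²/32.2 = 7270000.
Trying y = 13.2 ft: A³/T = 2072000 — too small.
Trying y = 21.5 ft: A³/T = 15290000 — too large.
Trying y = 18 ft: A³/T = 7278000 — ≈ 7270000.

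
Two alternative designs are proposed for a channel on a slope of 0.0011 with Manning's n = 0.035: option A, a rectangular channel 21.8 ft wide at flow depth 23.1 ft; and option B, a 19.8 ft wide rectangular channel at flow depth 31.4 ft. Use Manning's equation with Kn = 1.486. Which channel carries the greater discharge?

Channel A: Flow area A = b·y = 21.8 × 23.1 = 503.6 ft². Wetted perimeter P = b + 2y = 21.8 + 2×23.1 = 68 ft. Hydraulic radius R = A/P = 503.6/68 = 7.406 ft. Q_A = (1.486/0.035)·503.6·7.406^(2/3)·√0.0011 = 2694 ft³/s.
Channel B: Flow area A = b·y = 19.8 × 31.4 = 621.7 ft². Wetted perimeter P = b + 2y = 19.8 + 2×31.4 = 82.6 ft. Hydraulic radius R = A/P = 621.7/82.6 = 7.527 ft. Q_B = (1.486/0.035)·621.7·7.527^(2/3)·√0.0011 = 3362 ft³/s.
Q_A = 2694 ft³/s vs Q_B = 3362 ft³/s, so channel B carries more.

channel B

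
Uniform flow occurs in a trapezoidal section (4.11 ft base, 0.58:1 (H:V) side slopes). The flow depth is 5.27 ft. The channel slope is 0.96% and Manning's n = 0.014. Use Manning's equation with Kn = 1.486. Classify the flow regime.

supercritical

With bottom width b = 4.11 ft and side slope z = 0.58: A = (b + zy)y = (4.11 + 0.58×5.27)×5.27 = 37.77 ft²; P = b + 2y√(1+z²) = 4.11 + 2×5.27×1.156 = 16.29 ft.
Hydraulic radius R = A/P = 37.77/16.29 = 2.318 ft.
V = (1.486/n) R^(2/3) √S = (1.486/0.014) × 2.318^(2/3) × √0.0096 = 18.21 ft/s. Hydraulic depth D_h = A/T = 37.77/10.22 = 3.694 ft.
Froude number Fr = V/√(g·D_h) = 18.21/√(32.2×3.694) = 1.67, which is greater than 1, so the flow is supercritical.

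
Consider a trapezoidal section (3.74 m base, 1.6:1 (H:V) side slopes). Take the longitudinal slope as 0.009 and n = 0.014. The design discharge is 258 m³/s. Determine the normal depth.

Manning's equation rearranged: A R^(2/3) = nQ / (1·√S) = 0.014 × 258 / (√0.009) = 38.07.
Trying y = 2.14 m: A R^(2/3) = 18.24 — too small.
Trying y = 3.06 m: A R^(2/3) = 38.06 — close enough.

y_n = 3.06 m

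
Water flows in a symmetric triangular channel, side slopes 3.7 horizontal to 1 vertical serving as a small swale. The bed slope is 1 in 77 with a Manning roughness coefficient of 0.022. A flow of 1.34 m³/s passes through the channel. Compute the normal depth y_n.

Manning's equation rearranged: A R^(2/3) = nQ / (1·√S) = 0.022 × 1.34 / (√0.01299) = 0.2587.
At y = 0.397 m: A R^(2/3) = 0.1938 — too small.
At y = 0.543 m: A R^(2/3) = 0.4468 — too large.
At y = 0.442 m: A R^(2/3) = 0.2581 — matches.

y_n = 0.442 m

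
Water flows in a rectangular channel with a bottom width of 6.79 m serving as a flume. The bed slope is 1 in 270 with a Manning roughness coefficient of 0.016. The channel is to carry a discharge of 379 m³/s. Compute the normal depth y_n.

y_n = 8.19 m

Manning's equation rearranged: A R^(2/3) = nQ / (1·√S) = 0.016 × 379 / (√0.003704) = 99.64.
Trying y = 5.68 m: A R^(2/3) = 63.74 — too small.
Trying y = 8.9 m: A R^(2/3) = 110.1 — too large.
Trying y = 8.19 m: A R^(2/3) = 99.69 — ≈ 99.64.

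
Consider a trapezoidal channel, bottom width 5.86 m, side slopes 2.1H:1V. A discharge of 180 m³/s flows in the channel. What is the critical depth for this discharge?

At critical depth, Q² T / (g A³) = 1, i.e. A³/T = Q²/g = 180²/9.81 = 3303.
Trying y = 2.77 m: A³/T = 1934 — low.
Trying y = 3.18 m: A³/T = 3298 — ≈ 3303.

y_c = 3.18 m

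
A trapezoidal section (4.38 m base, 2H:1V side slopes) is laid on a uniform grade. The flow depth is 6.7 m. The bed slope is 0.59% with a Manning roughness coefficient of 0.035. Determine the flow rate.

With bottom width b = 4.38 m and side slope z = 2: A = (b + zy)y = (4.38 + 2×6.7)×6.7 = 119.1 m²; P = b + 2y√(1+z²) = 4.38 + 2×6.7×2.236 = 34.34 m.
Hydraulic radius R = A/P = 119.1/34.34 = 3.469 m.
Manning's equation: Q = (1/n) A R^(2/3) S^(1/2) = (1/0.035) × 119.1 × 3.469^(2/3) × 0.0059^(1/2) = 599 m³/s.

Q = 599 m³/s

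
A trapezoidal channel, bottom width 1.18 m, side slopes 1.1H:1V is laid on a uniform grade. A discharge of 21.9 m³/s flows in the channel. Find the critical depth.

At critical depth, Q² T / (g A³) = 1, i.e. A³/T = Q²/g = 21.9²/9.81 = 48.89.
At y = 1.55 m: A³/T = 19.48 — low.
At y = 2.18 m: A³/T = 79.41 — high.
At y = 1.94 m: A³/T = 48.78 — matches.

y_c = 1.94 m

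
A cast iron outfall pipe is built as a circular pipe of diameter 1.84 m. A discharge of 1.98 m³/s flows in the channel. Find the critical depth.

At critical depth, Q² T / (g A³) = 1, i.e. A³/T = Q²/g = 1.98²/9.81 = 0.3996.
Trying y = 0.586 m: A³/T = 0.2257 — low.
Trying y = 0.842 m: A³/T = 0.9103 — high.
Trying y = 0.679 m: A³/T = 0.3986 — matches.

y_c = 0.679 m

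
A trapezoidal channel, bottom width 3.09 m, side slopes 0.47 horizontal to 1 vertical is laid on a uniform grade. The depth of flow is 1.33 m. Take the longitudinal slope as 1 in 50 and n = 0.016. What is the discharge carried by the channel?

Q = 38.2 m³/s

With bottom width b = 3.09 m and side slope z = 0.47: A = (b + zy)y = (3.09 + 0.47×1.33)×1.33 = 4.941 m²; P = b + 2y√(1+z²) = 3.09 + 2×1.33×1.105 = 6.029 m.
Hydraulic radius R = A/P = 4.941/6.029 = 0.8195 m.
Manning's equation: Q = (1/n) A R^(2/3) S^(1/2) = (1/0.016) × 4.941 × 0.8195^(2/3) × 0.02^(1/2) = 38.2 m³/s.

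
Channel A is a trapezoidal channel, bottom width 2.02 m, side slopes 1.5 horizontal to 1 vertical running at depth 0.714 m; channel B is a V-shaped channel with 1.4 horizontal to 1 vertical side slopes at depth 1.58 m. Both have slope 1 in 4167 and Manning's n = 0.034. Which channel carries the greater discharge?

channel B

Channel A: With bottom width b = 2.02 m and side slope z = 1.5: A = (b + zy)y = (2.02 + 1.5×0.714)×0.714 = 2.207 m²; P = b + 2y√(1+z²) = 2.02 + 2×0.714×1.803 = 4.594 m. Hydraulic radius R = A/P = 2.207/4.594 = 0.4804 m. Q_A = (1/0.034)·2.207·0.4804^(2/3)·√0.00024 = 0.6168 m³/s.
Channel B: For a triangular section with side slope z = 1.4: A = zy² = 1.4×1.58² = 3.495 m²; P = 2y√(1+z²) = 2×1.58×1.72 = 5.437 m. Hydraulic radius R = A/P = 3.495/5.437 = 0.6428 m. Q_B = (1/0.034)·3.495·0.6428^(2/3)·√0.00024 = 1.186 m³/s.
Q_A = 0.6168 m³/s vs Q_B = 1.186 m³/s, so channel B carries more.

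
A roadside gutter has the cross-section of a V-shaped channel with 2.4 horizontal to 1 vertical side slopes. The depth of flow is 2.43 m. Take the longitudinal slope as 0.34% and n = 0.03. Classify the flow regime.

For a triangular section with side slope z = 2.4: A = zy² = 2.4×2.43² = 14.17 m²; P = 2y√(1+z²) = 2×2.43×2.6 = 12.64 m.
Hydraulic radius R = A/P = 14.17/12.64 = 1.122 m.
V = (1/n) R^(2/3) √S = (1/0.03) × 1.122^(2/3) × √0.0034 = 2.098 m/s. Hydraulic depth D_h = A/T = 14.17/11.66 = 1.215 m.
Froude number Fr = V/√(g·D_h) = 2.098/√(9.81×1.215) = 0.608, which is less than 1, so the flow is subcritical.

subcritical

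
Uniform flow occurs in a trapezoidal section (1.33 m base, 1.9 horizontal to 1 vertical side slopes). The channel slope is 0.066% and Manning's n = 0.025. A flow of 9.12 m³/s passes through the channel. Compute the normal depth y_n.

y_n = 1.86 m

Manning's equation rearranged: A R^(2/3) = nQ / (1·√S) = 0.025 × 9.12 / (√0.00066) = 8.875.
Trying y = 2.35 m: A R^(2/3) = 15.31 — too large.
Trying y = 1.32 m: A R^(2/3) = 4.084 — too small.
Trying y = 1.86 m: A R^(2/3) = 8.871 — close enough.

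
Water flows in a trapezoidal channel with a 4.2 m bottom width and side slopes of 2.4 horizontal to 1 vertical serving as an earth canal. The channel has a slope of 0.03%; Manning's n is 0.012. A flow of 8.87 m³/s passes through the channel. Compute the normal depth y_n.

Manning's equation rearranged: A R^(2/3) = nQ / (1·√S) = 0.012 × 8.87 / (√0.0003) = 6.145.
At y = 1.39 m: A R^(2/3) = 9.884 — over.
At y = 0.803 m: A R^(2/3) = 3.451 — short.
At y = 1.09 m: A R^(2/3) = 6.149 — matches.

y_n = 1.09 m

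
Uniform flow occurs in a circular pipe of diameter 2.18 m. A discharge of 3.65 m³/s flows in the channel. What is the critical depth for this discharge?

y_c = 0.888 m

At critical depth, Q² T / (g A³) = 1, i.e. A³/T = Q²/g = 3.65²/9.81 = 1.358.
At y = 1.08 m: A³/T = 2.879 — too large.
At y = 0.681 m: A³/T = 0.489 — too small.
At y = 0.888 m: A³/T = 1.361 — matches.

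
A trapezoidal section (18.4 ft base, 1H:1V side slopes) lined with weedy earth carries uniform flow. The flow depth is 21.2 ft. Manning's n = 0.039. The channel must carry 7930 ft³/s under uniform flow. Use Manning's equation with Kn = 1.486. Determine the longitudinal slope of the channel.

With bottom width b = 18.4 ft and side slope z = 1: A = (b + zy)y = (18.4 + 1×21.2)×21.2 = 839.5 ft²; P = b + 2y√(1+z²) = 18.4 + 2×21.2×1.414 = 78.36 ft.
Hydraulic radius R = A/P = 839.5/78.36 = 10.71 ft.
From Manning's equation, S = [nQ / (1.486 A R^(2/3))]² = [0.039 × 7930 / (1.486 × 839.5 × 10.71^(2/3))]² = 0.0026.

S = 0.0026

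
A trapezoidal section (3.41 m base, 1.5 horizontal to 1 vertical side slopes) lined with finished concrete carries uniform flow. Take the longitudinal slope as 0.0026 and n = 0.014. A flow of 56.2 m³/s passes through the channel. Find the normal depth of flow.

Manning's equation rearranged: A R^(2/3) = nQ / (1·√S) = 0.014 × 56.2 / (√0.0026) = 15.43.
Trying y = 2.53 m: A R^(2/3) = 23.4 — high.
Trying y = 2.06 m: A R^(2/3) = 15.42 — matches.

y_n = 2.06 m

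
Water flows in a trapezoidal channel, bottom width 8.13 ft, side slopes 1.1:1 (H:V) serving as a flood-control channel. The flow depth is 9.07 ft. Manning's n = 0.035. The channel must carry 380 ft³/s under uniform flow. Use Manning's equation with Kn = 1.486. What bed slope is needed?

With bottom width b = 8.13 ft and side slope z = 1.1: A = (b + zy)y = (8.13 + 1.1×9.07)×9.07 = 164.2 ft²; P = b + 2y√(1+z²) = 8.13 + 2×9.07×1.487 = 35.1 ft.
Hydraulic radius R = A/P = 164.2/35.1 = 4.679 ft.
From Manning's equation, S = [nQ / (1.486 A R^(2/3))]² = [0.035 × 380 / (1.486 × 164.2 × 4.679^(2/3))]² = 0.000379.

S = 0.000379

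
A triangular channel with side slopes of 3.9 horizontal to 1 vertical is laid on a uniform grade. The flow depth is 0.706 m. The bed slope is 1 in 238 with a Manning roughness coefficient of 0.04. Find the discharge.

For a triangular section with side slope z = 3.9: A = zy² = 3.9×0.706² = 1.944 m²; P = 2y√(1+z²) = 2×0.706×4.026 = 5.685 m.
Hydraulic radius R = A/P = 1.944/5.685 = 0.3419 m.
Manning's equation: Q = (1/n) A R^(2/3) S^(1/2) = (1/0.04) × 1.944 × 0.3419^(2/3) × 0.004202^(1/2) = 1.54 m³/s.

Q = 1.54 m³/s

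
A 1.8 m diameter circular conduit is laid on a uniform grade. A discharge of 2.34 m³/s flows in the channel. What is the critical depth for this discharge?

y_c = 0.746 m

At critical depth, Q² T / (g A³) = 1, i.e. A³/T = Q²/g = 2.34²/9.81 = 0.5582.
At y = 0.641 m: A³/T = 0.3113 — too small.
At y = 0.746 m: A³/T = 0.558 — matches.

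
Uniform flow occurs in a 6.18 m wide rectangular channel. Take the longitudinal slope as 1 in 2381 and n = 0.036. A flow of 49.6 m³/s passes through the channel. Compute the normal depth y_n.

Manning's equation rearranged: A R^(2/3) = nQ / (1·√S) = 0.036 × 49.6 / (√0.00042) = 87.13.
Trying y = 6.66 m: A R^(2/3) = 67.72 — too small.
Trying y = 9.64 m: A R^(2/3) = 105 — too large.
Trying y = 8.22 m: A R^(2/3) = 87.12 — close enough.

y_n = 8.22 m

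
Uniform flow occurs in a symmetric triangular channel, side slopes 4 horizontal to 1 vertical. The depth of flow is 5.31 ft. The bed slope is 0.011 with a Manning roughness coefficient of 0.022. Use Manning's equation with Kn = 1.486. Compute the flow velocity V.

V = 13.3 ft/s

For a triangular section with side slope z = 4: A = zy² = 4×5.31² = 112.8 ft²; P = 2y√(1+z²) = 2×5.31×4.123 = 43.79 ft.
Hydraulic radius R = A/P = 112.8/43.79 = 2.576 ft.
From Manning's equation, V = (1.486/n) R^(2/3) S^(1/2) = (1.486/0.022) × 2.576^(2/3) × 0.011^(1/2) = 13.3 ft/s.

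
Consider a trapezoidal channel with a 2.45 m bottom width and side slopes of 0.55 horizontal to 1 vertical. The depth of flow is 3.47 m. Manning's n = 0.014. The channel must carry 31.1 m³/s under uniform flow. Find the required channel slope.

With bottom width b = 2.45 m and side slope z = 0.55: A = (b + zy)y = (2.45 + 0.55×3.47)×3.47 = 15.12 m²; P = b + 2y√(1+z²) = 2.45 + 2×3.47×1.141 = 10.37 m.
Hydraulic radius R = A/P = 15.12/10.37 = 1.458 m.
From Manning's equation, S = [nQ / (1 A R^(2/3))]² = [0.014 × 31.1 / (1 × 15.12 × 1.458^(2/3))]² = 0.000501.

S = 0.000501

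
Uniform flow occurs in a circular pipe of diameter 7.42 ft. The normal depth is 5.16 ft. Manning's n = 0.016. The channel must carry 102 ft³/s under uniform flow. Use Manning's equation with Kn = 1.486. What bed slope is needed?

S = 0.000411

For a circular section of diameter D = 7.42 ft at depth y = 5.16 ft, the central angle is θ = 2 arccos(1 − 2y/D) = 3.945 rad. Then A = (D²/8)(θ − sin θ) = 32.1 ft² and P = Dθ/2 = 14.63 ft.
Hydraulic radius R = A/P = 32.1/14.63 = 2.193 ft.
From Manning's equation, S = [nQ / (1.486 A R^(2/3))]² = [0.016 × 102 / (1.486 × 32.1 × 2.193^(2/3))]² = 0.000411.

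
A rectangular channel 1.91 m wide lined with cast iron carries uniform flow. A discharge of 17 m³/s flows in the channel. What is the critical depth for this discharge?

y_c = 2.01 m

For a rectangular channel, critical depth y_c = (q²/g)^(1/3) where q = Q/b = 17/1.91 = 8.901 m²/s.
So y_c = (8.901²/9.81)^(1/3) = 2.01 m.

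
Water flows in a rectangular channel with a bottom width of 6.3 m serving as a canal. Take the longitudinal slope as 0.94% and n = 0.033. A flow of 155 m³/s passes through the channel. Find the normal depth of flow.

Manning's equation rearranged: A R^(2/3) = nQ / (1·√S) = 0.033 × 155 / (√0.0094) = 52.76.
At y = 4 m: A R^(2/3) = 36.77 — too small.
At y = 6.72 m: A R^(2/3) = 70.41 — too large.
At y = 5.31 m: A R^(2/3) = 52.7 — matches.

y_n = 5.31 m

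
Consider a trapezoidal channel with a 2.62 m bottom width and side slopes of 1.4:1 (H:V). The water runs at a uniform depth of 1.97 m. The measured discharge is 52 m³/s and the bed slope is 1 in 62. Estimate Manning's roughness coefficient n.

With bottom width b = 2.62 m and side slope z = 1.4: A = (b + zy)y = (2.62 + 1.4×1.97)×1.97 = 10.59 m²; P = b + 2y√(1+z²) = 2.62 + 2×1.97×1.72 = 9.399 m.
Hydraulic radius R = A/P = 10.59/9.399 = 1.127 m.
Rearranging Manning's equation: n = (1/Q) A R^(2/3) S^(1/2) = (1/52) × 10.59 × 1.127^(2/3) × √0.01613 = 0.028.

n = 0.028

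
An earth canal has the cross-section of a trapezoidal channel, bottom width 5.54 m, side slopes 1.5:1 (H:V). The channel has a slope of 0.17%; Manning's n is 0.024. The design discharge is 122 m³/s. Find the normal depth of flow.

Manning's equation rearranged: A R^(2/3) = nQ / (1·√S) = 0.024 × 122 / (√0.0017) = 71.01.
At y = 4.45 m: A R^(2/3) = 100.6 — too large.
At y = 2.8 m: A R^(2/3) = 39.52 — too small.
At y = 3.76 m: A R^(2/3) = 71.13 — close enough.

y_n = 3.76 m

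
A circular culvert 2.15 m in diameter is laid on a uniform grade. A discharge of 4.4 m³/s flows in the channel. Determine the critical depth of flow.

At critical depth, Q² T / (g A³) = 1, i.e. A³/T = Q²/g = 4.4²/9.81 = 1.973.
Trying y = 1.26 m: A³/T = 5.104 — over.
Trying y = 0.983 m: A³/T = 1.976 — close enough.

y_c = 0.983 m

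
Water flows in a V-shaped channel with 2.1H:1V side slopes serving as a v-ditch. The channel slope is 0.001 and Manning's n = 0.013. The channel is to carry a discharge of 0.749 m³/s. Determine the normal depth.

Manning's equation rearranged: A R^(2/3) = nQ / (1·√S) = 0.013 × 0.749 / (√0.001) = 0.3079.
Trying y = 0.671 m: A R^(2/3) = 0.4265 — over.
Trying y = 0.532 m: A R^(2/3) = 0.2296 — short.
Trying y = 0.594 m: A R^(2/3) = 0.3081 — close enough.

y_n = 0.594 m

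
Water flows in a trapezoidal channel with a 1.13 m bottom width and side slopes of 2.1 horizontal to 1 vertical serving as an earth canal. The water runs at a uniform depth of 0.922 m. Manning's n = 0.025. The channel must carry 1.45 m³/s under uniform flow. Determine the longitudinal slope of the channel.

S = 0.000392

With bottom width b = 1.13 m and side slope z = 2.1: A = (b + zy)y = (1.13 + 2.1×0.922)×0.922 = 2.827 m²; P = b + 2y√(1+z²) = 1.13 + 2×0.922×2.326 = 5.419 m.
Hydraulic radius R = A/P = 2.827/5.419 = 0.5217 m.
From Manning's equation, S = [nQ / (1 A R^(2/3))]² = [0.025 × 1.45 / (1 × 2.827 × 0.5217^(2/3))]² = 0.000392.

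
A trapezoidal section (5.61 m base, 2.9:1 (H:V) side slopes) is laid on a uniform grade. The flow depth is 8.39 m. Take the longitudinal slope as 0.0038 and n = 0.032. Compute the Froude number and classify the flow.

With bottom width b = 5.61 m and side slope z = 2.9: A = (b + zy)y = (5.61 + 2.9×8.39)×8.39 = 251.2 m²; P = b + 2y√(1+z²) = 5.61 + 2×8.39×3.068 = 57.08 m.
Hydraulic radius R = A/P = 251.2/57.08 = 4.401 m.
V = (1/n) R^(2/3) √S = (1/0.032) × 4.401^(2/3) × √0.0038 = 5.173 m/s. Hydraulic depth D_h = A/T = 251.2/54.27 = 4.629 m.
Froude number Fr = V/√(g·D_h) = 5.173/√(9.81×4.629) = 0.768, which is less than 1, so the flow is subcritical.

subcritical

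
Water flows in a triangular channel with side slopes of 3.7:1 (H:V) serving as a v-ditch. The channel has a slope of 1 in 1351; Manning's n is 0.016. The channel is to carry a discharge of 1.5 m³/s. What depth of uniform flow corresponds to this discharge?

y_n = 0.701 m

Manning's equation rearranged: A R^(2/3) = nQ / (1·√S) = 0.016 × 1.5 / (√0.0007402) = 0.8821.
Try y = 0.825 m: A R^(2/3) = 1.363 — high.
Try y = 0.701 m: A R^(2/3) = 0.8829 — close enough.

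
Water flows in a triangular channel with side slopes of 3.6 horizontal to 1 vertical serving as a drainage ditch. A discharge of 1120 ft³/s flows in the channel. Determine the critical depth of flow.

At critical depth, Q² T / (g A³) = 1, i.e. A³/T = Q²/g = 1120²/32.2 = 38960.
At y = 4.35 ft: A³/T = 10090 — too small.
At y = 6.94 ft: A³/T = 104300 — too large.
At y = 5.7 ft: A³/T = 38990 — close enough.

y_c = 5.7 ft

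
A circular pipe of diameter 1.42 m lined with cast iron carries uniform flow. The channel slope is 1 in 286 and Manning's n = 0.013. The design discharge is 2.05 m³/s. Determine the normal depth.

Manning's equation rearranged: A R^(2/3) = nQ / (1·√S) = 0.013 × 2.05 / (√0.003497) = 0.4507.
Trying y = 0.935 m: A R^(2/3) = 0.6117 — too large.
Trying y = 0.631 m: A R^(2/3) = 0.3234 — too small.
Trying y = 0.766 m: A R^(2/3) = 0.4506 — ≈ 0.4507.

y_n = 0.766 m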